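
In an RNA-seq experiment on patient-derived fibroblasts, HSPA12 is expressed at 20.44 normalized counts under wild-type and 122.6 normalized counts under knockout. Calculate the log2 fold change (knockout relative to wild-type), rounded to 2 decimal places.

Fold change = 122.6 / 20.44 = 5.9980
log2(5.9980) = 2.584

2.58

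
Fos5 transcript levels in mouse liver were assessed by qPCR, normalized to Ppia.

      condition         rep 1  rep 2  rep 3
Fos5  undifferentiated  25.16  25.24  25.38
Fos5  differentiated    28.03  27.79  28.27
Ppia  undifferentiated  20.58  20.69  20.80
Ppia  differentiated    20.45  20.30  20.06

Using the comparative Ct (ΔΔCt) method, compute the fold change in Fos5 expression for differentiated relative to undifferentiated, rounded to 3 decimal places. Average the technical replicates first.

Mean Ct: Fos5 undifferentiated 25.260; Fos5 differentiated 28.030; Ppia undifferentiated 20.690; Ppia differentiated 20.270
ΔCt(undifferentiated) = 25.260 − 20.690 = 4.570
ΔCt(differentiated) = 28.030 − 20.270 = 7.760
ΔΔCt = 7.760 − 4.570 = 3.190
Fold change = 2^(−3.190) = 0.1096

0.110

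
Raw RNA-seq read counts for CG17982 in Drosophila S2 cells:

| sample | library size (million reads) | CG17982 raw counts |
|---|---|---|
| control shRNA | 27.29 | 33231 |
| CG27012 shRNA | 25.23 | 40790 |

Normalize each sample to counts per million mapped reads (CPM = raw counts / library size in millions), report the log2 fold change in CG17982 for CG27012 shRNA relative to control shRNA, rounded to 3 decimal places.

CPM(control shRNA) = 33231 / 27.29 = 1217.6988
CPM(CG27012 shRNA) = 40790 / 25.23 = 1616.7261
Fold change = 1616.7261 / 1217.6988 = 1.32769
log2(1.32769) = 0.4089

0.409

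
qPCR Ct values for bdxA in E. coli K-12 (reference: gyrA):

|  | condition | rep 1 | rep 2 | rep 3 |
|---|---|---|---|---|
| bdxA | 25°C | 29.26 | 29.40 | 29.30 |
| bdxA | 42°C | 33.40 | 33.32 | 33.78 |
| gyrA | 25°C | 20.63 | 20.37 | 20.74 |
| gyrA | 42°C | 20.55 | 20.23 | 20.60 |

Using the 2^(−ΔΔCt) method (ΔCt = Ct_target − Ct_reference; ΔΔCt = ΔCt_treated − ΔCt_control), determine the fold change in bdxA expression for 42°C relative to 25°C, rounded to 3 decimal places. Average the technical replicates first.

Mean Ct: bdxA 25°C 29.320; bdxA 42°C 33.500; gyrA 25°C 20.580; gyrA 42°C 20.460
ΔCt(25°C) = 29.320 − 20.580 = 8.740
ΔCt(42°C) = 33.500 − 20.460 = 13.040
ΔΔCt = 13.040 − 8.740 = 4.300
Fold change = 2^(−4.300) = 0.0508

0.051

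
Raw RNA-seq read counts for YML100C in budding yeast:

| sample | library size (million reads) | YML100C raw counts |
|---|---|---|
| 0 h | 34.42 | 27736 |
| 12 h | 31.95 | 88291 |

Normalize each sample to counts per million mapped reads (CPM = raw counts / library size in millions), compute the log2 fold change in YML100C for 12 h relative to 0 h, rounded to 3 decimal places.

1.778

CPM(0 h) = 27736 / 34.42 = 805.8106
CPM(12 h) = 88291 / 31.95 = 2763.4116
Fold change = 2763.4116 / 805.8106 = 3.42936
log2(3.42936) = 1.7779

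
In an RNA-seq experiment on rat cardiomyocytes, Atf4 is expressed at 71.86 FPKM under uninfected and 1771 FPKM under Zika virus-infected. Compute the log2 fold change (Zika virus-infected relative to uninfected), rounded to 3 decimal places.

4.623

Fold change = 1771 / 71.86 = 24.6451
log2(24.6451) = 4.6232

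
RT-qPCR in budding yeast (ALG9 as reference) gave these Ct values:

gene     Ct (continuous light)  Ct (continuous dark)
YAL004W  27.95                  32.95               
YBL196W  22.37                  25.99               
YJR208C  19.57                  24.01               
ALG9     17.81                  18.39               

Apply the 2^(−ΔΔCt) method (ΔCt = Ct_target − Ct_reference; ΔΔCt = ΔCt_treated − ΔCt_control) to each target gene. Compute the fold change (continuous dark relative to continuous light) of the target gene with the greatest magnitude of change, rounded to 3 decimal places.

YAL004W: ΔΔCt = (32.95−18.39) − (27.95−17.81) = 14.56 − 10.14 = 4.42; fold change = 2^-4.42 = 0.047
YBL196W: ΔΔCt = (25.99−18.39) − (22.37−17.81) = 7.60 − 4.56 = 3.04; fold change = 2^-3.04 = 0.122
YJR208C: ΔΔCt = (24.01−18.39) − (19.57−17.81) = 5.62 − 1.76 = 3.86; fold change = 2^-3.86 = 0.069
YAL004W has the largest |ΔΔCt| = 4.42.

0.047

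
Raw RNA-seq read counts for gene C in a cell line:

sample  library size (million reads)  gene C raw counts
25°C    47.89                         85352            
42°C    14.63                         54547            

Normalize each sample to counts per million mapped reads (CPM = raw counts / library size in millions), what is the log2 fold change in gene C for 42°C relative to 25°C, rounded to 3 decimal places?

1.065

CPM(25°C) = 85352 / 47.89 = 1782.2510
CPM(42°C) = 54547 / 14.63 = 3728.4347
Fold change = 3728.4347 / 1782.2510 = 2.09198
log2(2.09198) = 1.0649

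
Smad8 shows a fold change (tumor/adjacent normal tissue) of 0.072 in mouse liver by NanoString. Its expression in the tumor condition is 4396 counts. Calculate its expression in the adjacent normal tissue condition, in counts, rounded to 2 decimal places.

61055.56

adjacent normal tissue expression = 4396 / 0.072 = 61055.56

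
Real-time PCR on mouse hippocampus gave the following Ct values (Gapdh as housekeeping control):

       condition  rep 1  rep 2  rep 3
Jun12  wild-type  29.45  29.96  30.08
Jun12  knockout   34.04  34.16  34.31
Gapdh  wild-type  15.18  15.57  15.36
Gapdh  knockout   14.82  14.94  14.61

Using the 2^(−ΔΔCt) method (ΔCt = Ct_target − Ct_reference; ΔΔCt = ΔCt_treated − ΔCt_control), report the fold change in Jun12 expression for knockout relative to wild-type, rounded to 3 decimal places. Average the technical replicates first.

Mean Ct: Jun12 wild-type 29.830; Jun12 knockout 34.170; Gapdh wild-type 15.370; Gapdh knockout 14.790
ΔCt(wild-type) = 29.830 − 15.370 = 14.460
ΔCt(knockout) = 34.170 − 14.790 = 19.380
ΔΔCt = 19.380 − 14.460 = 4.920
Fold change = 2^(−4.920) = 0.0330

0.033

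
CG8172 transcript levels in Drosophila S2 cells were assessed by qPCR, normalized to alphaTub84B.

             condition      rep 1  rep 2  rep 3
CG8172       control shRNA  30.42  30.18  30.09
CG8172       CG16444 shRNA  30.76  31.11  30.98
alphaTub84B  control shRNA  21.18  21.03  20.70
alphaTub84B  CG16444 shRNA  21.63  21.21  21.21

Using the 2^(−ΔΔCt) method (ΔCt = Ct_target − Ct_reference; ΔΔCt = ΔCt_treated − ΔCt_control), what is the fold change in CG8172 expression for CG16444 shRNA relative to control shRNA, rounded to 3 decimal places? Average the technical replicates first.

0.790

Mean Ct: CG8172 control shRNA 30.230; CG8172 CG16444 shRNA 30.950; alphaTub84B control shRNA 20.970; alphaTub84B CG16444 shRNA 21.350
ΔCt(control shRNA) = 30.230 − 20.970 = 9.260
ΔCt(CG16444 shRNA) = 30.950 − 21.350 = 9.600
ΔΔCt = 9.600 − 9.260 = 0.340
Fold change = 2^(−0.340) = 0.7900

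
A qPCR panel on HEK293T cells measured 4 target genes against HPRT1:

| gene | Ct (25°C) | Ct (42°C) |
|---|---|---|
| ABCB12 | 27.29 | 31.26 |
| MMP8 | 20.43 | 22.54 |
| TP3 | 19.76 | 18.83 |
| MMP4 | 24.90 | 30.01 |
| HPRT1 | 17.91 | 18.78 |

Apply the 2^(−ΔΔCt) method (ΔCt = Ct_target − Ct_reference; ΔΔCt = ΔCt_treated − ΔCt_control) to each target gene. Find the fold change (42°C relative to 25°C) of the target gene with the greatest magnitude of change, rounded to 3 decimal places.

ABCB12: ΔΔCt = (31.26−18.78) − (27.29−17.91) = 12.48 − 9.38 = 3.10; fold change = 2^-3.10 = 0.117
MMP8: ΔΔCt = (22.54−18.78) − (20.43−17.91) = 3.76 − 2.52 = 1.24; fold change = 2^-1.24 = 0.423
TP3: ΔΔCt = (18.83−18.78) − (19.76−17.91) = 0.05 − 1.85 = -1.80; fold change = 2^1.80 = 3.482
MMP4: ΔΔCt = (30.01−18.78) − (24.90−17.91) = 11.23 − 6.99 = 4.24; fold change = 2^-4.24 = 0.053
MMP4 has the largest |ΔΔCt| = 4.24.

0.053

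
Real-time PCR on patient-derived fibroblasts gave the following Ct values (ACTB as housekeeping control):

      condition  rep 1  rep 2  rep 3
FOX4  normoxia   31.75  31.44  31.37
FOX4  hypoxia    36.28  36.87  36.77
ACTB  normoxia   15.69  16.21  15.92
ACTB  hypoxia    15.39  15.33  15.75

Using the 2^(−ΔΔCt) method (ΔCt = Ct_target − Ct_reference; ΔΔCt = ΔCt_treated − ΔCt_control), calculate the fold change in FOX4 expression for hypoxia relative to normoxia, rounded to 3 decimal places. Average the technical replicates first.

0.021

Mean Ct: FOX4 normoxia 31.520; FOX4 hypoxia 36.640; ACTB normoxia 15.940; ACTB hypoxia 15.490
ΔCt(normoxia) = 31.520 − 15.940 = 15.580
ΔCt(hypoxia) = 36.640 − 15.490 = 21.150
ΔΔCt = 21.150 − 15.580 = 5.570
Fold change = 2^(−5.570) = 0.0211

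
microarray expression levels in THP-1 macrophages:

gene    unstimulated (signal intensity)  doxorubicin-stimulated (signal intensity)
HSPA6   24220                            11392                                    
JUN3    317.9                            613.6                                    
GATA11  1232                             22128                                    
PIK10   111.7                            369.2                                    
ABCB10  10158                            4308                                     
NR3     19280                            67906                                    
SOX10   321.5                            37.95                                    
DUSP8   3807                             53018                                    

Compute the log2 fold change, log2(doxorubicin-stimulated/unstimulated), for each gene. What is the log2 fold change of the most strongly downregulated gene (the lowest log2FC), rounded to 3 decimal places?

-3.083

log2(11392/24220) = -1.088  (HSPA6)
log2(613.6/317.9) = 0.949  (JUN3)
log2(22128/1232) = 4.167  (GATA11)
log2(369.2/111.7) = 1.725  (PIK10)
log2(4308/10158) = -1.238  (ABCB10)
log2(67906/19280) = 1.816  (NR3)
log2(37.95/321.5) = -3.083  (SOX10)
log2(53018/3807) = 3.800  (DUSP8)
SOX10 is most strongly downregulated.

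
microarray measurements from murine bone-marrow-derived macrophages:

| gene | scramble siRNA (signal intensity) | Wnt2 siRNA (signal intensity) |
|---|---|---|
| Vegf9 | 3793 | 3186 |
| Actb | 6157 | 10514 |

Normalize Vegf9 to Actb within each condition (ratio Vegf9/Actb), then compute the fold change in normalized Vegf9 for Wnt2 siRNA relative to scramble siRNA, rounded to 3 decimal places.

0.492

Vegf9/Actb (scramble siRNA) = 3793 / 6157 = 0.61605
Vegf9/Actb (Wnt2 siRNA) = 3186 / 10514 = 0.30302
Fold change = 0.30302 / 0.61605 = 0.4919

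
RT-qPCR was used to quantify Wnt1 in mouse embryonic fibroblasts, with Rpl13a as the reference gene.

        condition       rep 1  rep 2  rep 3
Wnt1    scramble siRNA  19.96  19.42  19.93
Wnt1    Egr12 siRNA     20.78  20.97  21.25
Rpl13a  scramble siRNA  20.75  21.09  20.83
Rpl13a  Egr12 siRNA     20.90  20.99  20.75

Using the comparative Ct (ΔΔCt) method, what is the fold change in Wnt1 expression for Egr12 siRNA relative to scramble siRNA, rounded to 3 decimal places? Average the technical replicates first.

0.423

Mean Ct: Wnt1 scramble siRNA 19.770; Wnt1 Egr12 siRNA 21.000; Rpl13a scramble siRNA 20.890; Rpl13a Egr12 siRNA 20.880
ΔCt(scramble siRNA) = 19.770 − 20.890 = -1.120
ΔCt(Egr12 siRNA) = 21.000 − 20.880 = 0.120
ΔΔCt = 0.120 − (-1.120) = 1.240
Fold change = 2^(−1.240) = 0.4234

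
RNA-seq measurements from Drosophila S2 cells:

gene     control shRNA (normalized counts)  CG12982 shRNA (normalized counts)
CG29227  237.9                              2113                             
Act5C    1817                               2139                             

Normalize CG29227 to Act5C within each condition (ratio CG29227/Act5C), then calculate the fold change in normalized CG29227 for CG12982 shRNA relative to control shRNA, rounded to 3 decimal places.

CG29227/Act5C (control shRNA) = 237.9 / 1817 = 0.13093
CG29227/Act5C (CG12982 shRNA) = 2113 / 2139 = 0.98784
Fold change = 0.98784 / 0.13093 = 7.5448

7.545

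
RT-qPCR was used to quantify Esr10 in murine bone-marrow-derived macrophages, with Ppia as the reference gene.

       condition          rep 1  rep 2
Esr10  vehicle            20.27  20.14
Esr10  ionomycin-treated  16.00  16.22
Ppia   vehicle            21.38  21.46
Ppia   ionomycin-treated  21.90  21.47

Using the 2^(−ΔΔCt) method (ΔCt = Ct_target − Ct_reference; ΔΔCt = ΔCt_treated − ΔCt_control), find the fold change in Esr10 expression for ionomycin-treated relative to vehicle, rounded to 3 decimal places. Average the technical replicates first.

Mean Ct: Esr10 vehicle 20.205; Esr10 ionomycin-treated 16.110; Ppia vehicle 21.420; Ppia ionomycin-treated 21.685
ΔCt(vehicle) = 20.205 − 21.420 = -1.215
ΔCt(ionomycin-treated) = 16.110 − 21.685 = -5.575
ΔΔCt = -5.575 − (-1.215) = -4.360
Fold change = 2^(−(-4.360)) = 2^4.360 = 20.5348

20.535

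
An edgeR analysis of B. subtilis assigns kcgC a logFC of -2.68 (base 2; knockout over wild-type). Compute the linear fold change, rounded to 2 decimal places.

0.16

Fold change = 2^(-2.68) = 0.156
That is, kcgC drops to 15.6% of the wild-type level.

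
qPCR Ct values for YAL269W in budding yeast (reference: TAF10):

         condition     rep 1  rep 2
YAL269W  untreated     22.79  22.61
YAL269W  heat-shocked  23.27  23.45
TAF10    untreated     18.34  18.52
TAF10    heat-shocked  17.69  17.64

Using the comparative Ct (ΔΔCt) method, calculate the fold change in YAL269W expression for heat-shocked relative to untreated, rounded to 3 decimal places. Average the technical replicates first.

0.372

Mean Ct: YAL269W untreated 22.700; YAL269W heat-shocked 23.360; TAF10 untreated 18.430; TAF10 heat-shocked 17.665
ΔCt(untreated) = 22.700 − 18.430 = 4.270
ΔCt(heat-shocked) = 23.360 − 17.665 = 5.695
ΔΔCt = 5.695 − 4.270 = 1.425
Fold change = 2^(−1.425) = 0.3724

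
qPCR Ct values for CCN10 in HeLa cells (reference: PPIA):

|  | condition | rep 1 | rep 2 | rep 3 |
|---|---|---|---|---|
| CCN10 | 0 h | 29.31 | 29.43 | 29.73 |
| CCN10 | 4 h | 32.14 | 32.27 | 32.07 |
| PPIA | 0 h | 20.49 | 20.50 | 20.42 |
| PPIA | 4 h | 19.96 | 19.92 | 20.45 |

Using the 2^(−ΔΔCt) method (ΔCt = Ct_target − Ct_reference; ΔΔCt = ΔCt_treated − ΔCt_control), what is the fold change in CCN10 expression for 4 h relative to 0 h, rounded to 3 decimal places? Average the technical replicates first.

Mean Ct: CCN10 0 h 29.490; CCN10 4 h 32.160; PPIA 0 h 20.470; PPIA 4 h 20.110
ΔCt(0 h) = 29.490 − 20.470 = 9.020
ΔCt(4 h) = 32.160 − 20.110 = 12.050
ΔΔCt = 12.050 − 9.020 = 3.030
Fold change = 2^(−3.030) = 0.1224

0.122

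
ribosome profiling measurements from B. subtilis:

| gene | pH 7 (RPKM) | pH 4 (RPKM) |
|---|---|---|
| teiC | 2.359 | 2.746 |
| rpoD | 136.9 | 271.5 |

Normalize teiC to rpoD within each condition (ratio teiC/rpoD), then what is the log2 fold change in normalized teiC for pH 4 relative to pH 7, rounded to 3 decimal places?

-0.769

teiC/rpoD (pH 7) = 2.359 / 136.9 = 0.017232
teiC/rpoD (pH 4) = 2.746 / 271.5 = 0.010114
Fold change = 0.010114 / 0.017232 = 0.5870
log2(0.5870) = -0.7687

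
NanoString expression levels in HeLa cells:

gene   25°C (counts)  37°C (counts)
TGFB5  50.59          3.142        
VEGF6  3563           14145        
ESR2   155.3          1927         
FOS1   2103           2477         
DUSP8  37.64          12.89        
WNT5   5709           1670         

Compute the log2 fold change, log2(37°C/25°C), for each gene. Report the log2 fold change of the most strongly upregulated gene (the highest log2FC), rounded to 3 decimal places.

3.633

log2(3.142/50.59) = -4.009  (TGFB5)
log2(14145/3563) = 1.989  (VEGF6)
log2(1927/155.3) = 3.633  (ESR2)
log2(2477/2103) = 0.236  (FOS1)
log2(12.89/37.64) = -1.546  (DUSP8)
log2(1670/5709) = -1.773  (WNT5)
ESR2 is most strongly upregulated.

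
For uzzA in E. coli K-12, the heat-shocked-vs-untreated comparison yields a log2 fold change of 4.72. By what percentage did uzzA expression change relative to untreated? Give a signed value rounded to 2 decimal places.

2535.49%

Fold change = 2^(4.72) = 26.3549
Percent change = (FC − 1) × 100% = (26.3549 − 1) × 100 = 2535.49%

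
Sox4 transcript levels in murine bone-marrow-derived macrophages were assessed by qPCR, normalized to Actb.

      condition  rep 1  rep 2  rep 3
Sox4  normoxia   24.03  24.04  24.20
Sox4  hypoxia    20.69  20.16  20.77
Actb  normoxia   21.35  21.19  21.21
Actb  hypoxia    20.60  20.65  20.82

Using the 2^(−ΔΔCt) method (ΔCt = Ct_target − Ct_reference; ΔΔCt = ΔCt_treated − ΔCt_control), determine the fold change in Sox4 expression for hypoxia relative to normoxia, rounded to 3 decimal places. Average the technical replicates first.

7.945

Mean Ct: Sox4 normoxia 24.090; Sox4 hypoxia 20.540; Actb normoxia 21.250; Actb hypoxia 20.690
ΔCt(normoxia) = 24.090 − 21.250 = 2.840
ΔCt(hypoxia) = 20.540 − 20.690 = -0.150
ΔΔCt = -0.150 − 2.840 = -2.990
Fold change = 2^(−(-2.990)) = 2^2.990 = 7.9447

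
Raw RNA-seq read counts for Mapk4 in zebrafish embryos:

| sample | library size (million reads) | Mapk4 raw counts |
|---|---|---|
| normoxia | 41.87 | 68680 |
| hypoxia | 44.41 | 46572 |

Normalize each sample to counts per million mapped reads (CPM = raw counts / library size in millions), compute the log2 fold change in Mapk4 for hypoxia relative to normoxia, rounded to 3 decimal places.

CPM(normoxia) = 68680 / 41.87 = 1640.3153
CPM(hypoxia) = 46572 / 44.41 = 1048.6827
Fold change = 1048.6827 / 1640.3153 = 0.63932
log2(0.63932) = -0.6454

-0.645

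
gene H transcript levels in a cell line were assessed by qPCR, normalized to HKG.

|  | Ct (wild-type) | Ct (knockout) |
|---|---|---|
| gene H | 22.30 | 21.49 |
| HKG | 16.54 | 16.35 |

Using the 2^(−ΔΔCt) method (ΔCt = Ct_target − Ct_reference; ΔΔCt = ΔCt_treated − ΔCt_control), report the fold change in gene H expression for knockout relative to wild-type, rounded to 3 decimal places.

ΔCt(wild-type) = 22.300 − 16.540 = 5.760
ΔCt(knockout) = 21.490 − 16.350 = 5.140
ΔΔCt = 5.140 − 5.760 = -0.620
Fold change = 2^(−(-0.620)) = 2^0.620 = 1.5369

1.537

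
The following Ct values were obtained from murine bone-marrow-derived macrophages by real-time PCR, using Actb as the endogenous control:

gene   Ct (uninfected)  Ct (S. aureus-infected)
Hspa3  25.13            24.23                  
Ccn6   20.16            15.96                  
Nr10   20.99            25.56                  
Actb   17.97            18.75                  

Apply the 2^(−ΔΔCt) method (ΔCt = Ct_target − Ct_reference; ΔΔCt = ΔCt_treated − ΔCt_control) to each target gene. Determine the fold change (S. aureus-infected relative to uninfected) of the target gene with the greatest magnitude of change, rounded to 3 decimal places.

Hspa3: ΔΔCt = (24.23−18.75) − (25.13−17.97) = 5.48 − 7.16 = -1.68; fold change = 2^1.68 = 3.204
Ccn6: ΔΔCt = (15.96−18.75) − (20.16−17.97) = -2.79 − 2.19 = -4.98; fold change = 2^4.98 = 31.559
Nr10: ΔΔCt = (25.56−18.75) − (20.99−17.97) = 6.81 − 3.02 = 3.79; fold change = 2^-3.79 = 0.072
Ccn6 has the largest |ΔΔCt| = 4.98.

31.559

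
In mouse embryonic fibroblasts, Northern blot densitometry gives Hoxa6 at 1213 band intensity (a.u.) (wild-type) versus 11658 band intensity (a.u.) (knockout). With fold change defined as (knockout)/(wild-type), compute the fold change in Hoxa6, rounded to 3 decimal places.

Fold change = 11658 / 1213 = 9.6109
Hoxa6 is upregulated.

9.611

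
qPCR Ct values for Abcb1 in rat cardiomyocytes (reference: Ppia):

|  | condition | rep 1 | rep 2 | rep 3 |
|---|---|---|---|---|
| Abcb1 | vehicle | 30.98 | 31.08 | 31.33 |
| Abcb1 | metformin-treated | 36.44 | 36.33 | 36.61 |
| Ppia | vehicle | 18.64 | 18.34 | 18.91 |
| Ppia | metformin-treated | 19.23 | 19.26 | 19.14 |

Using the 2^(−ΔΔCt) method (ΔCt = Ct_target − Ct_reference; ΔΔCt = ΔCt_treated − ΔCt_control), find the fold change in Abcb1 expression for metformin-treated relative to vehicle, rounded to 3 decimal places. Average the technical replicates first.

0.037

Mean Ct: Abcb1 vehicle 31.130; Abcb1 metformin-treated 36.460; Ppia vehicle 18.630; Ppia metformin-treated 19.210
ΔCt(vehicle) = 31.130 − 18.630 = 12.500
ΔCt(metformin-treated) = 36.460 − 19.210 = 17.250
ΔΔCt = 17.250 − 12.500 = 4.750
Fold change = 2^(−4.750) = 0.0372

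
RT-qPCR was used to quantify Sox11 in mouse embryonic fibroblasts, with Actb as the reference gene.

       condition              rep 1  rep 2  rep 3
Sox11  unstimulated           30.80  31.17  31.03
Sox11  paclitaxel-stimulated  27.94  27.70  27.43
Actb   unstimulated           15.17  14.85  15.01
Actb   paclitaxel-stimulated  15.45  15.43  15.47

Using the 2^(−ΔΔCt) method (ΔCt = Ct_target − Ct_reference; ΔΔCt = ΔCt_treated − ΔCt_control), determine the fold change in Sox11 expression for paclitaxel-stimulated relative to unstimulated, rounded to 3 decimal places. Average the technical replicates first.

Mean Ct: Sox11 unstimulated 31.000; Sox11 paclitaxel-stimulated 27.690; Actb unstimulated 15.010; Actb paclitaxel-stimulated 15.450
ΔCt(unstimulated) = 31.000 − 15.010 = 15.990
ΔCt(paclitaxel-stimulated) = 27.690 − 15.450 = 12.240
ΔΔCt = 12.240 − 15.990 = -3.750
Fold change = 2^(−(-3.750)) = 2^3.750 = 13.4543

13.454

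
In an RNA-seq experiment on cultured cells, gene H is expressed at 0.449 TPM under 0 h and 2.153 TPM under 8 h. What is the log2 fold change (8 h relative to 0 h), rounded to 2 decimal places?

Fold change = 2.153 / 0.449 = 4.7951
log2(4.7951) = 2.262

2.26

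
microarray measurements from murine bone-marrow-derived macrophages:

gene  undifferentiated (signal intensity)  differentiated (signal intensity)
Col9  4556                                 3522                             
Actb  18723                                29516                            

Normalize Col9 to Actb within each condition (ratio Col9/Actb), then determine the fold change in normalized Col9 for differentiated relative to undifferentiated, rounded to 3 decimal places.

Col9/Actb (undifferentiated) = 4556 / 18723 = 0.24334
Col9/Actb (differentiated) = 3522 / 29516 = 0.11933
Fold change = 0.11933 / 0.24334 = 0.4904

0.490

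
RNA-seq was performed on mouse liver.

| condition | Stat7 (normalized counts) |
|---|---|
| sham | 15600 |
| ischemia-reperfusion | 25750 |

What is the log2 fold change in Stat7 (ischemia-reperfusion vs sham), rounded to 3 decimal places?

Fold change = 25750 / 15600 = 1.6506
log2(1.6506) = 0.7230

0.723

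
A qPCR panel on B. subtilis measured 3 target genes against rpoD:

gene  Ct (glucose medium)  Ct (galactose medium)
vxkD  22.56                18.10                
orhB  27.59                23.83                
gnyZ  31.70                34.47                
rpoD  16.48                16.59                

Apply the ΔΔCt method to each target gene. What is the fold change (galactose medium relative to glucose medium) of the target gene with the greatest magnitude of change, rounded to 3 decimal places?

23.752

vxkD: ΔΔCt = (18.10−16.59) − (22.56−16.48) = 1.51 − 6.08 = -4.57; fold change = 2^4.57 = 23.752
orhB: ΔΔCt = (23.83−16.59) − (27.59−16.48) = 7.24 − 11.11 = -3.87; fold change = 2^3.87 = 14.621
gnyZ: ΔΔCt = (34.47−16.59) − (31.70−16.48) = 17.88 − 15.22 = 2.66; fold change = 2^-2.66 = 0.158
vxkD has the largest |ΔΔCt| = 4.57.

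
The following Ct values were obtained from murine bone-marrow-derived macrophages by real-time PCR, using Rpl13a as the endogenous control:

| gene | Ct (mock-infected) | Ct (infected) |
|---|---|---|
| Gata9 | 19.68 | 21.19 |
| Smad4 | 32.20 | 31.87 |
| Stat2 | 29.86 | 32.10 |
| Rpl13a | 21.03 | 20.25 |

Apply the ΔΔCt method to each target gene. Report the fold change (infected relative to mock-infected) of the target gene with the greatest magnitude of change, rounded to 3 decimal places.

Gata9: ΔΔCt = (21.19−20.25) − (19.68−21.03) = 0.94 − (-1.35) = 2.29; fold change = 2^-2.29 = 0.204
Smad4: ΔΔCt = (31.87−20.25) − (32.20−21.03) = 11.62 − 11.17 = 0.45; fold change = 2^-0.45 = 0.732
Stat2: ΔΔCt = (32.10−20.25) − (29.86−21.03) = 11.85 − 8.83 = 3.02; fold change = 2^-3.02 = 0.123
Stat2 has the largest |ΔΔCt| = 3.02.

0.123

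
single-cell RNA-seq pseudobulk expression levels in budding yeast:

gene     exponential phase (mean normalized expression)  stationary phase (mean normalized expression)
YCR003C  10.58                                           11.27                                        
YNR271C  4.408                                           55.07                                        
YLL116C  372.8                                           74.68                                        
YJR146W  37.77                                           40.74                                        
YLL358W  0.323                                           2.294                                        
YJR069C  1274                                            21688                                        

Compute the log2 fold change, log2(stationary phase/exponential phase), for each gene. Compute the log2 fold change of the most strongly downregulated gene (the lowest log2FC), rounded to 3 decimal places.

-2.320

log2(11.27/10.58) = 0.091  (YCR003C)
log2(55.07/4.408) = 3.643  (YNR271C)
log2(74.68/372.8) = -2.320  (YLL116C)
log2(40.74/37.77) = 0.109  (YJR146W)
log2(2.294/0.323) = 2.828  (YLL358W)
log2(21688/1274) = 4.089  (YJR069C)
YLL116C is most strongly downregulated.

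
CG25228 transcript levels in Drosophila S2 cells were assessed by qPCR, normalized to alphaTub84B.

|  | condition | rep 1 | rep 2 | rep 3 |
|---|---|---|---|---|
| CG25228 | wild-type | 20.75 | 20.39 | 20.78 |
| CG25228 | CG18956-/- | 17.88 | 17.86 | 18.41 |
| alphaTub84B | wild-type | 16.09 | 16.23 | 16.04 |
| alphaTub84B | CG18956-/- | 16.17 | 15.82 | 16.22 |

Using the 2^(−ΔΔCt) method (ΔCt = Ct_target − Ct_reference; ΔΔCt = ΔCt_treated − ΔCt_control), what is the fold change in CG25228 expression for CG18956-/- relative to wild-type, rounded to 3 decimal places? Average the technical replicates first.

Mean Ct: CG25228 wild-type 20.640; CG25228 CG18956-/- 18.050; alphaTub84B wild-type 16.120; alphaTub84B CG18956-/- 16.070
ΔCt(wild-type) = 20.640 − 16.120 = 4.520
ΔCt(CG18956-/-) = 18.050 − 16.070 = 1.980
ΔΔCt = 1.980 − 4.520 = -2.540
Fold change = 2^(−(-2.540)) = 2^2.540 = 5.8159

5.816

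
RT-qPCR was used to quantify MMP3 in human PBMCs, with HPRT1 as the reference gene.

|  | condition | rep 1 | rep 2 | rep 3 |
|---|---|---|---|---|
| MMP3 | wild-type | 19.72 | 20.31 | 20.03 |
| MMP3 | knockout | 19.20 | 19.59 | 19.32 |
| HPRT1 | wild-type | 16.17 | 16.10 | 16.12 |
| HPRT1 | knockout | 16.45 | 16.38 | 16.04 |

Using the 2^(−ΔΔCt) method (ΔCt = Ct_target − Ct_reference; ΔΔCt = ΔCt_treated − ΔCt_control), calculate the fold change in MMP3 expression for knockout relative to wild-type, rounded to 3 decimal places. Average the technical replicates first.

Mean Ct: MMP3 wild-type 20.020; MMP3 knockout 19.370; HPRT1 wild-type 16.130; HPRT1 knockout 16.290
ΔCt(wild-type) = 20.020 − 16.130 = 3.890
ΔCt(knockout) = 19.370 − 16.290 = 3.080
ΔΔCt = 3.080 − 3.890 = -0.810
Fold change = 2^(−(-0.810)) = 2^0.810 = 1.7532

1.753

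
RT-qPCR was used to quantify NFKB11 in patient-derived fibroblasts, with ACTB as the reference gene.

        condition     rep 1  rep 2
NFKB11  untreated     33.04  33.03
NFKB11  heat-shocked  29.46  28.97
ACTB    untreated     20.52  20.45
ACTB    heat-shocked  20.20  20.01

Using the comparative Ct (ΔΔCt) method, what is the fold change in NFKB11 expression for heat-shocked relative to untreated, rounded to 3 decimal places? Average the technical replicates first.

Mean Ct: NFKB11 untreated 33.035; NFKB11 heat-shocked 29.215; ACTB untreated 20.485; ACTB heat-shocked 20.105
ΔCt(untreated) = 33.035 − 20.485 = 12.550
ΔCt(heat-shocked) = 29.215 − 20.105 = 9.110
ΔΔCt = 9.110 − 12.550 = -3.440
Fold change = 2^(−(-3.440)) = 2^3.440 = 10.8528

10.853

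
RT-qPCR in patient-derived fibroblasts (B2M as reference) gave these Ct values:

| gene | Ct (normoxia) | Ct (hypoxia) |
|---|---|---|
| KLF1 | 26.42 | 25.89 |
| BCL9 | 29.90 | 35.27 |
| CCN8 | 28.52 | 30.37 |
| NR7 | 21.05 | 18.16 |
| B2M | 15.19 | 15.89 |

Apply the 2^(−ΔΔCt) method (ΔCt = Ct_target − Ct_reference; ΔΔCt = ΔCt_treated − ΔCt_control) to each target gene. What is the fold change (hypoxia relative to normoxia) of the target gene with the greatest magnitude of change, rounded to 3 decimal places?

KLF1: ΔΔCt = (25.89−15.89) − (26.42−15.19) = 10.00 − 11.23 = -1.23; fold change = 2^1.23 = 2.346
BCL9: ΔΔCt = (35.27−15.89) − (29.90−15.19) = 19.38 − 14.71 = 4.67; fold change = 2^-4.67 = 0.039
CCN8: ΔΔCt = (30.37−15.89) − (28.52−15.19) = 14.48 − 13.33 = 1.15; fold change = 2^-1.15 = 0.451
NR7: ΔΔCt = (18.16−15.89) − (21.05−15.19) = 2.27 − 5.86 = -3.59; fold change = 2^3.59 = 12.042
BCL9 has the largest |ΔΔCt| = 4.67.

0.039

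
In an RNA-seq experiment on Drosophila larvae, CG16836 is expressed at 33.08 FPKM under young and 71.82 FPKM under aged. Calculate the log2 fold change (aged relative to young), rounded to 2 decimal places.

Fold change = 71.82 / 33.08 = 2.1711
log2(2.1711) = 1.118

1.12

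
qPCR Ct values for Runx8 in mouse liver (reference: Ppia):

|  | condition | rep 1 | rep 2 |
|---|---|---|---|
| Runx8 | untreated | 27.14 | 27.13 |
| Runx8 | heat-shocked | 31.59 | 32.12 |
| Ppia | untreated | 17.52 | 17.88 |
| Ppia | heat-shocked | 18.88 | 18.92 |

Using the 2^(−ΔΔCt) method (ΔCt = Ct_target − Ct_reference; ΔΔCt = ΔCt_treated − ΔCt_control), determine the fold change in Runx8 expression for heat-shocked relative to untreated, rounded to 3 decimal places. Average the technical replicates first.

0.087

Mean Ct: Runx8 untreated 27.135; Runx8 heat-shocked 31.855; Ppia untreated 17.700; Ppia heat-shocked 18.900
ΔCt(untreated) = 27.135 − 17.700 = 9.435
ΔCt(heat-shocked) = 31.855 − 18.900 = 12.955
ΔΔCt = 12.955 − 9.435 = 3.520
Fold change = 2^(−3.520) = 0.0872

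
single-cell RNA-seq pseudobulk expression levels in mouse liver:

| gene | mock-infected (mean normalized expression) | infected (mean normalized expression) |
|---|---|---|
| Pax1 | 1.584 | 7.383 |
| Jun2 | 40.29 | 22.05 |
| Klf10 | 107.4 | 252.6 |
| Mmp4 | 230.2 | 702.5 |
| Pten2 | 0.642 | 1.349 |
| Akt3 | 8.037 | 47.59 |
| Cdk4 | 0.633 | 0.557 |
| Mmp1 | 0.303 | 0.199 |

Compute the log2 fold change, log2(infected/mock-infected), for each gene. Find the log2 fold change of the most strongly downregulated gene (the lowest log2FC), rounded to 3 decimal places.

-0.870

log2(7.383/1.584) = 2.221  (Pax1)
log2(22.05/40.29) = -0.870  (Jun2)
log2(252.6/107.4) = 1.234  (Klf10)
log2(702.5/230.2) = 1.610  (Mmp4)
log2(1.349/0.642) = 1.071  (Pten2)
log2(47.59/8.037) = 2.566  (Akt3)
log2(0.557/0.633) = -0.185  (Cdk4)
log2(0.199/0.303) = -0.607  (Mmp1)
Jun2 is most strongly downregulated.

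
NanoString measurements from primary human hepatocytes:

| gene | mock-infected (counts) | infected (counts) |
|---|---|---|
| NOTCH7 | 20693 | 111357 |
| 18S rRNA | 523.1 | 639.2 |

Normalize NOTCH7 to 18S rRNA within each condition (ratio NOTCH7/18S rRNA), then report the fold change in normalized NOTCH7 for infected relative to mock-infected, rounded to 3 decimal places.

4.404

NOTCH7/18S rRNA (mock-infected) = 20693 / 523.1 = 39.558
NOTCH7/18S rRNA (infected) = 111357 / 639.2 = 174.21
Fold change = 174.21 / 39.558 = 4.4039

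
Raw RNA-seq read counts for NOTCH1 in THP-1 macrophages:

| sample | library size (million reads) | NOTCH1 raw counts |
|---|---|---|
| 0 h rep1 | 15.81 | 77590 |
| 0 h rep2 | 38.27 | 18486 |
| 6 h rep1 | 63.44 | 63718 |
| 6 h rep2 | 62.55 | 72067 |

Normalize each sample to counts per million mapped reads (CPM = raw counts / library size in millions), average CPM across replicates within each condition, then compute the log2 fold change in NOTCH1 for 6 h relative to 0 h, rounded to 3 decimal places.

CPM(0 h rep1) = 77590 / 15.81 = 4907.6534
CPM(0 h rep2) = 18486 / 38.27 = 483.0415
CPM(6 h rep1) = 63718 / 63.44 = 1004.3821
CPM(6 h rep2) = 72067 / 62.55 = 1152.1503
mean CPM(0 h) = 2695.3475; mean CPM(6 h) = 1078.2662
Fold change = 1078.2662 / 2695.3475 = 0.40005
log2(0.40005) = -1.3218

-1.322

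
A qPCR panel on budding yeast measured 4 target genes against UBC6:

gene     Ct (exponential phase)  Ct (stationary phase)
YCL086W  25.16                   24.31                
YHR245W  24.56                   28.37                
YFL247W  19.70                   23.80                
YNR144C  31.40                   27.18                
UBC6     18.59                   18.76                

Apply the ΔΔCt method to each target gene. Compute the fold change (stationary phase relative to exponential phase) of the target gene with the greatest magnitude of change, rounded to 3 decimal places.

20.966

YCL086W: ΔΔCt = (24.31−18.76) − (25.16−18.59) = 5.55 − 6.57 = -1.02; fold change = 2^1.02 = 2.028
YHR245W: ΔΔCt = (28.37−18.76) − (24.56−18.59) = 9.61 − 5.97 = 3.64; fold change = 2^-3.64 = 0.080
YFL247W: ΔΔCt = (23.80−18.76) − (19.70−18.59) = 5.04 − 1.11 = 3.93; fold change = 2^-3.93 = 0.066
YNR144C: ΔΔCt = (27.18−18.76) − (31.40−18.59) = 8.42 − 12.81 = -4.39; fold change = 2^4.39 = 20.966
YNR144C has the largest |ΔΔCt| = 4.39.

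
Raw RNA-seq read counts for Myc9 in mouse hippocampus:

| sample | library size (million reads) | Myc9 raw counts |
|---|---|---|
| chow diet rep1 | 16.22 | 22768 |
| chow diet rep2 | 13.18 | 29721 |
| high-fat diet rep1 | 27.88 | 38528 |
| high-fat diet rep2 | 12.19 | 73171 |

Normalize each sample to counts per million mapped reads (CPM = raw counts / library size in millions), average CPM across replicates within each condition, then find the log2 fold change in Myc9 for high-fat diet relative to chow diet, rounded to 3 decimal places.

CPM(chow diet rep1) = 22768 / 16.22 = 1403.6991
CPM(chow diet rep2) = 29721 / 13.18 = 2255.0076
CPM(high-fat diet rep1) = 38528 / 27.88 = 1381.9225
CPM(high-fat diet rep2) = 73171 / 12.19 = 6002.5431
mean CPM(chow diet) = 1829.3534; mean CPM(high-fat diet) = 3692.2328
Fold change = 3692.2328 / 1829.3534 = 2.01833
log2(2.01833) = 1.0132

1.013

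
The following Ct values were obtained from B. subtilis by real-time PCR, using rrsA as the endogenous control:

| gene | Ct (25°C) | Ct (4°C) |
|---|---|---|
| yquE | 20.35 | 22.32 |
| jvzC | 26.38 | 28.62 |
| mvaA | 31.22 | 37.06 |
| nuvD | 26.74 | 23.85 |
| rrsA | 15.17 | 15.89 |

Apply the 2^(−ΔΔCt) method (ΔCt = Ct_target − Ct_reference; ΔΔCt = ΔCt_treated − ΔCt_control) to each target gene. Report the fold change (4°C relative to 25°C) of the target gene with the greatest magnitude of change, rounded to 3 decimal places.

yquE: ΔΔCt = (22.32−15.89) − (20.35−15.17) = 6.43 − 5.18 = 1.25; fold change = 2^-1.25 = 0.420
jvzC: ΔΔCt = (28.62−15.89) − (26.38−15.17) = 12.73 − 11.21 = 1.52; fold change = 2^-1.52 = 0.349
mvaA: ΔΔCt = (37.06−15.89) − (31.22−15.17) = 21.17 − 16.05 = 5.12; fold change = 2^-5.12 = 0.029
nuvD: ΔΔCt = (23.85−15.89) − (26.74−15.17) = 7.96 − 11.57 = -3.61; fold change = 2^3.61 = 12.210
mvaA has the largest |ΔΔCt| = 5.12.

0.029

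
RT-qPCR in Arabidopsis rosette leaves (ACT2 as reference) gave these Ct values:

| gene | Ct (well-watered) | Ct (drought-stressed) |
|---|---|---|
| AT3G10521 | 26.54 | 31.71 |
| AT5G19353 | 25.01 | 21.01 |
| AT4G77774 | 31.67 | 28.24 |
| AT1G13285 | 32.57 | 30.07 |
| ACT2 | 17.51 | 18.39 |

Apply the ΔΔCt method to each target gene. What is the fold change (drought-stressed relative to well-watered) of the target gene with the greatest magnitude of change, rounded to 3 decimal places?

AT3G10521: ΔΔCt = (31.71−18.39) − (26.54−17.51) = 13.32 − 9.03 = 4.29; fold change = 2^-4.29 = 0.051
AT5G19353: ΔΔCt = (21.01−18.39) − (25.01−17.51) = 2.62 − 7.50 = -4.88; fold change = 2^4.88 = 29.446
AT4G77774: ΔΔCt = (28.24−18.39) − (31.67−17.51) = 9.85 − 14.16 = -4.31; fold change = 2^4.31 = 19.835
AT1G13285: ΔΔCt = (30.07−18.39) − (32.57−17.51) = 11.68 − 15.06 = -3.38; fold change = 2^3.38 = 10.411
AT5G19353 has the largest |ΔΔCt| = 4.88.

29.446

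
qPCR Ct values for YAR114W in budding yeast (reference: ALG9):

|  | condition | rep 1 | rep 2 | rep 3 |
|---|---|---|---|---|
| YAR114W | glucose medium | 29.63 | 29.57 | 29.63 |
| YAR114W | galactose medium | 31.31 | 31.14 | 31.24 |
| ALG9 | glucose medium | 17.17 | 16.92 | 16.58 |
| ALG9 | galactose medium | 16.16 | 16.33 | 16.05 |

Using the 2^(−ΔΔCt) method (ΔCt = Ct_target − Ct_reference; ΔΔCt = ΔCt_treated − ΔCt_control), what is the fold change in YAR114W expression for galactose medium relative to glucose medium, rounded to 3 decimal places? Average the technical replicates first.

0.199

Mean Ct: YAR114W glucose medium 29.610; YAR114W galactose medium 31.230; ALG9 glucose medium 16.890; ALG9 galactose medium 16.180
ΔCt(glucose medium) = 29.610 − 16.890 = 12.720
ΔCt(galactose medium) = 31.230 − 16.180 = 15.050
ΔΔCt = 15.050 − 12.720 = 2.330
Fold change = 2^(−2.330) = 0.1989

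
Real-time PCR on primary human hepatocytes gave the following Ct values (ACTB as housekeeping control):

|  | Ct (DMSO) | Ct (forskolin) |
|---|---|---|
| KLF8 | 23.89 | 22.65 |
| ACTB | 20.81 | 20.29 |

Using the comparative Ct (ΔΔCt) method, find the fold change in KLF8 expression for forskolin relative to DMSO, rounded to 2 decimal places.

ΔCt(DMSO) = 23.890 − 20.810 = 3.080
ΔCt(forskolin) = 22.650 − 20.290 = 2.360
ΔΔCt = 2.360 − 3.080 = -0.720
Fold change = 2^(−(-0.720)) = 2^0.720 = 1.647

1.65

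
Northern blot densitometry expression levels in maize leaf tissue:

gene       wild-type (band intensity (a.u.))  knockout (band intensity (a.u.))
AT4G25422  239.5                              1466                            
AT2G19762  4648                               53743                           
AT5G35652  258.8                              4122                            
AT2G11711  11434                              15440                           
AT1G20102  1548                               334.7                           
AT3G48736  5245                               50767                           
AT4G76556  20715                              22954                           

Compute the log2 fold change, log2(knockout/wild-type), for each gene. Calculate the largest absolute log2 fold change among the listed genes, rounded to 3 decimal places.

3.993

log2(1466/239.5) = 2.614  (AT4G25422)
log2(53743/4648) = 3.531  (AT2G19762)
log2(4122/258.8) = 3.993  (AT5G35652)
log2(15440/11434) = 0.433  (AT2G11711)
log2(334.7/1548) = -2.209  (AT1G20102)
log2(50767/5245) = 3.275  (AT3G48736)
log2(22954/20715) = 0.148  (AT4G76556)
The largest magnitude belongs to AT5G35652.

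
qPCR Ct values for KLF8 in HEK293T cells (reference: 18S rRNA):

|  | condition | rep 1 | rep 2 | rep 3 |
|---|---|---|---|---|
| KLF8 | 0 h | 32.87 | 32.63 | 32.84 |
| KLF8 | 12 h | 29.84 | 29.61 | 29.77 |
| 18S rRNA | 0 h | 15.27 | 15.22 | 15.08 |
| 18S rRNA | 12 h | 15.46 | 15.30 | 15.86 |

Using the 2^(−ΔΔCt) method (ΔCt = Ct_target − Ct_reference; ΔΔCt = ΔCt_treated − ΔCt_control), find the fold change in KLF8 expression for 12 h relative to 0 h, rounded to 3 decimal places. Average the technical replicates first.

10.483

Mean Ct: KLF8 0 h 32.780; KLF8 12 h 29.740; 18S rRNA 0 h 15.190; 18S rRNA 12 h 15.540
ΔCt(0 h) = 32.780 − 15.190 = 17.590
ΔCt(12 h) = 29.740 − 15.540 = 14.200
ΔΔCt = 14.200 − 17.590 = -3.390
Fold change = 2^(−(-3.390)) = 2^3.390 = 10.4831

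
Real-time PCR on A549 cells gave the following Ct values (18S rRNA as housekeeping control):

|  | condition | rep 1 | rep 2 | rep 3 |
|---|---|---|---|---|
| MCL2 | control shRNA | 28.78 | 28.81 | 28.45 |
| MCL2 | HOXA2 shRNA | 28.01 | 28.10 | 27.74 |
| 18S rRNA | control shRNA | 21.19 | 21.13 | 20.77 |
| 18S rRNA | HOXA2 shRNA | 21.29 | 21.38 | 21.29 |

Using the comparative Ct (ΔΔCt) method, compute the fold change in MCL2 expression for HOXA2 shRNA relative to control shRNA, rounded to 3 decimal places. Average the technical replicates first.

Mean Ct: MCL2 control shRNA 28.680; MCL2 HOXA2 shRNA 27.950; 18S rRNA control shRNA 21.030; 18S rRNA HOXA2 shRNA 21.320
ΔCt(control shRNA) = 28.680 − 21.030 = 7.650
ΔCt(HOXA2 shRNA) = 27.950 − 21.320 = 6.630
ΔΔCt = 6.630 − 7.650 = -1.020
Fold change = 2^(−(-1.020)) = 2^1.020 = 2.0279

2.028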